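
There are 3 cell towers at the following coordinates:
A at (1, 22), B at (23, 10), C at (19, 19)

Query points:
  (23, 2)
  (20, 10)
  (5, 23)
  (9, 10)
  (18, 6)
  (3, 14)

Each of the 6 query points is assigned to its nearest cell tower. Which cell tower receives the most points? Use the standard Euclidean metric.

(23, 2) — d² to each: A:884, B:64, C:305 → nearest is B
(20, 10) — d² to each: A:505, B:9, C:82 → nearest is B
(5, 23) — d² to each: A:17, B:493, C:212 → nearest is A
(9, 10) — d² to each: A:208, B:196, C:181 → nearest is C
(18, 6) — d² to each: A:545, B:41, C:170 → nearest is B
(3, 14) — d² to each: A:68, B:416, C:281 → nearest is A
Tally — A:2, B:3, C:1. B captures the most (3).

B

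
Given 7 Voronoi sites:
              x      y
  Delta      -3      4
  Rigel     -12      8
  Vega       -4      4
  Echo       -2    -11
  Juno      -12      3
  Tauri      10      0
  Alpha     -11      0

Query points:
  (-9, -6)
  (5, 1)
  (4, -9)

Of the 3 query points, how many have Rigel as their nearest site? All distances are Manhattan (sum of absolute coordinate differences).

(-9, -6) — d to each: Delta:16, Rigel:17, Vega:15, Echo:12, Juno:12, Tauri:25, Alpha:8 → nearest is Alpha
(5, 1) — d to each: Delta:11, Rigel:24, Vega:12, Echo:19, Juno:19, Tauri:6, Alpha:17 → nearest is Tauri
(4, -9) — d to each: Delta:20, Rigel:33, Vega:21, Echo:8, Juno:28, Tauri:15, Alpha:24 → nearest is Echo
0 of the 3 points have Rigel as nearest.

0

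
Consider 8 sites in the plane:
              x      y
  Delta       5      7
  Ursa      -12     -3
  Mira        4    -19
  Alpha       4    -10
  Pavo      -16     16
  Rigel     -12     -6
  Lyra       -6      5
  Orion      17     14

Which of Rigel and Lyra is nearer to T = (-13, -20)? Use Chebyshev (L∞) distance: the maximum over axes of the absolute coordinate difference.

Rigel

d(T, Rigel) = max(1, 14) = 14
d(T, Lyra) = max(7, 25) = 25
14 < 25, so Rigel is closer.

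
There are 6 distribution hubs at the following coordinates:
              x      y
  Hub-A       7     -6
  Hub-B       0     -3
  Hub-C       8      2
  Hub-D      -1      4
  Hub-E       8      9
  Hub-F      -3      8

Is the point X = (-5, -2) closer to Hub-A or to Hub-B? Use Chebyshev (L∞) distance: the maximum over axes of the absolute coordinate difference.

Hub-B

d(X, Hub-A) = max(12, 4) = 12
d(X, Hub-B) = max(5, 1) = 5
12 > 5, so Hub-B is closer.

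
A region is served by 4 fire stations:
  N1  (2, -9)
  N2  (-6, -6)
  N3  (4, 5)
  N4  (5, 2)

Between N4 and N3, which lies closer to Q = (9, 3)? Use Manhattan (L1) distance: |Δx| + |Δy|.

d(Q,N4) = |9−5| + |3−2| = 4 + 1 = 5
d(Q,N3) = |9−4| + |3−5| = 5 + 2 = 7
5 < 7, so N4 is closer.

N4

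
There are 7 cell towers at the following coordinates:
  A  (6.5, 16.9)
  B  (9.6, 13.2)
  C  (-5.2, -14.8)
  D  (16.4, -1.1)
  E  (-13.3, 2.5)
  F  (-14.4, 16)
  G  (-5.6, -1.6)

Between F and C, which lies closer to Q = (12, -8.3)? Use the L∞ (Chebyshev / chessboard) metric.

d(Q,F) = max(26.4, 24.3) = 26.4
d(Q,C) = max(17.2, 6.5) = 17.2
26.4 > 17.2, so C is closer.

C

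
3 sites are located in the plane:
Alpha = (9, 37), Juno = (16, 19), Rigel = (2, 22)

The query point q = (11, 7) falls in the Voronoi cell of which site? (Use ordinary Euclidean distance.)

Compare squared distances (the ordering matches that of the actual distances):
d²(q, Alpha) = (11−9)² + (7−37)² = 4 + 900 = 904
d²(q, Juno) = (11−16)² + (7−19)² = 25 + 144 = 169
d²(q, Rigel) = (11−2)² + (7−22)² = 81 + 225 = 306
The smallest is to Juno, so q lies in the Voronoi region of Juno.

Juno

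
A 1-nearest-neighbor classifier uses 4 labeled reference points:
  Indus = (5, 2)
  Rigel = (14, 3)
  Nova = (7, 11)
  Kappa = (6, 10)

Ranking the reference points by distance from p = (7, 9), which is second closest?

Nova

Since √ is increasing, it suffices to compare squared distances:
d²(p, Indus) = (7−5)² + (9−2)² = 4 + 49 = 53
d²(p, Rigel) = (7−14)² + (9−3)² = 49 + 36 = 85
d²(p, Nova) = (7−7)² + (9−11)² = 0 + 4 = 4
d²(p, Kappa) = (7−6)² + (9−10)² = 1 + 1 = 2
Sorted ascending: Kappa, Nova, Indus, … — the second-nearest is Nova.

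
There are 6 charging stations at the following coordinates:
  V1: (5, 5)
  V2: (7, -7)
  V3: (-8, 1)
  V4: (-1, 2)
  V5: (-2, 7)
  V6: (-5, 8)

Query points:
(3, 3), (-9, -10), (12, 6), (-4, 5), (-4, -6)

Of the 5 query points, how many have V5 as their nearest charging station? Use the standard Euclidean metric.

(3, 3) — d² to each: V1:8, V2:116, V3:125, V4:17, V5:41, V6:89 → nearest is V1
(-9, -10) — d² to each: V1:421, V2:265, V3:122, V4:208, V5:338, V6:340 → nearest is V3
(12, 6) — d² to each: V1:50, V2:194, V3:425, V4:185, V5:197, V6:293 → nearest is V1
(-4, 5) — d² to each: V1:81, V2:265, V3:32, V4:18, V5:8, V6:10 → nearest is V5
(-4, -6) — d² to each: V1:202, V2:122, V3:65, V4:73, V5:173, V6:197 → nearest is V3
1 of the 5 points has V5 as nearest.

1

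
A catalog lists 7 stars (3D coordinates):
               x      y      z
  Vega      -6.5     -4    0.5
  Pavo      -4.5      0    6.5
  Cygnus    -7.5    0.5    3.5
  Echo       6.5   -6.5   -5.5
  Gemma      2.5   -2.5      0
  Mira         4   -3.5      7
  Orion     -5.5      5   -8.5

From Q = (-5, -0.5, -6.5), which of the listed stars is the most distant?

Squared Euclidean distances:
d²(Q, Vega) = (-5−(-6.5))² + (-0.5−(-4))² + (-6.5−0.5)² = 2.25 + 12.25 + 49 = 63.5
d²(Q, Pavo) = (-5−(-4.5))² + (-0.5−0)² + (-6.5−6.5)² = 0.25 + 0.25 + 169 = 169.5
d²(Q, Cygnus) = (-5−(-7.5))² + (-0.5−0.5)² + (-6.5−3.5)² = 6.25 + 1 + 100 = 107.25
d²(Q, Echo) = (-5−6.5)² + (-0.5−(-6.5))² + (-6.5−(-5.5))² = 132.25 + 36 + 1 = 169.25
d²(Q, Gemma) = (-5−2.5)² + (-0.5−(-2.5))² + (-6.5−0)² = 56.25 + 4 + 42.25 = 102.5
d²(Q, Mira) = (-5−4)² + (-0.5−(-3.5))² + (-6.5−7)² = 81 + 9 + 182.25 = 272.25
d²(Q, Orion) = (-5−(-5.5))² + (-0.5−5)² + (-6.5−(-8.5))² = 0.25 + 30.25 + 4 = 34.5
The largest is to Mira.

Mira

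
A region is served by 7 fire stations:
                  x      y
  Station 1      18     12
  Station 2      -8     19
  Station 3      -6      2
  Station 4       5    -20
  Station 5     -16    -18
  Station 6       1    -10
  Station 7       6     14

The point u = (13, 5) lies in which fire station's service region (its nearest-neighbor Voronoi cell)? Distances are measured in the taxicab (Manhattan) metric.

Station 1

d(u, Station 1) = |13−18| + |5−12| = 5 + 7 = 12
d(u, Station 2) = |13−(-8)| + |5−19| = 21 + 14 = 35
d(u, Station 3) = |13−(-6)| + |5−2| = 19 + 3 = 22
d(u, Station 4) = |13−5| + |5−(-20)| = 8 + 25 = 33
d(u, Station 5) = |13−(-16)| + |5−(-18)| = 29 + 23 = 52
d(u, Station 6) = |13−1| + |5−(-10)| = 12 + 15 = 27
d(u, Station 7) = |13−6| + |5−14| = 7 + 9 = 16
The smallest is to Station 1, so u lies in the Voronoi region of Station 1.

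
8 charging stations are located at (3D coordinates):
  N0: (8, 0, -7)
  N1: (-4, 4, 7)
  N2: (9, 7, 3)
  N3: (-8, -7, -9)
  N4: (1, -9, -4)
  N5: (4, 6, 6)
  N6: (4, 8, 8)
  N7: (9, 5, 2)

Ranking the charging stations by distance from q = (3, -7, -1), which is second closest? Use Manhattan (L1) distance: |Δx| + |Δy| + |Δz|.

d(q,N0) = 5 + 7 + 6 = 18
d(q,N1) = 7 + 11 + 8 = 26
d(q,N2) = 6 + 14 + 4 = 24
d(q,N3) = 11 + 0 + 8 = 19
d(q,N4) = 2 + 2 + 3 = 7
d(q,N5) = 1 + 13 + 7 = 21
d(q,N6) = 1 + 15 + 9 = 25
d(q,N7) = 6 + 12 + 3 = 21
Sorted ascending: N4, N0, N3, … — the second-nearest is N0.

N0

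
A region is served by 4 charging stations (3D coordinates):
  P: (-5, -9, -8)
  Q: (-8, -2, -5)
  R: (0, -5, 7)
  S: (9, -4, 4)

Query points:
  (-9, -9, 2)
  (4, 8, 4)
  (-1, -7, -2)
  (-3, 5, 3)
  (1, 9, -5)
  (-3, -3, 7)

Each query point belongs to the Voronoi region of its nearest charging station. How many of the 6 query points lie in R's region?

2

(-9, -9, 2) — d² to each: P:116, Q:99, R:122, S:353 → nearest is Q
(4, 8, 4) — d² to each: P:514, Q:325, R:194, S:169 → nearest is S
(-1, -7, -2) — d² to each: P:56, Q:83, R:86, S:145 → nearest is P
(-3, 5, 3) — d² to each: P:321, Q:138, R:125, S:226 → nearest is R
(1, 9, -5) — d² to each: P:369, Q:202, R:341, S:314 → nearest is Q
(-3, -3, 7) — d² to each: P:265, Q:170, R:13, S:154 → nearest is R
2 of the 6 points have R as nearest.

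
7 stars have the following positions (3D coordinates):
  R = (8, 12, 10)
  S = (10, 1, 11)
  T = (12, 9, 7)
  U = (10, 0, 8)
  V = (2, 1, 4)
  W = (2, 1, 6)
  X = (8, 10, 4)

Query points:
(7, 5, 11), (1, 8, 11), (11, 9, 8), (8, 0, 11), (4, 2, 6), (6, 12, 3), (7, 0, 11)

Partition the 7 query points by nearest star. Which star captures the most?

(7, 5, 11) — d² to each: R:51, S:25, T:57, U:43, V:90, W:66, X:75 → nearest is S
(1, 8, 11) — d² to each: R:66, S:130, T:138, U:154, V:99, W:75, X:102 → nearest is R
(11, 9, 8) — d² to each: R:22, S:74, T:2, U:82, V:161, W:149, X:26 → nearest is T
(8, 0, 11) — d² to each: R:145, S:5, T:113, U:13, V:86, W:62, X:149 → nearest is S
(4, 2, 6) — d² to each: R:132, S:62, T:114, U:44, V:9, W:5, X:84 → nearest is W
(6, 12, 3) — d² to each: R:53, S:201, T:61, U:185, V:138, W:146, X:9 → nearest is X
(7, 0, 11) — d² to each: R:146, S:10, T:122, U:18, V:75, W:51, X:150 → nearest is S
Tally — R:1, S:3, T:1, W:1, X:1. S captures the most (3).

S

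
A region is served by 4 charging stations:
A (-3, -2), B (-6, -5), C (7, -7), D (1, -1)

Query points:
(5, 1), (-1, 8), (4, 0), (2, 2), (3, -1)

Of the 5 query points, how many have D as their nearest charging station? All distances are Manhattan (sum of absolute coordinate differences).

(5, 1) — d to each: A:11, B:17, C:10, D:6 → nearest is D
(-1, 8) — d to each: A:12, B:18, C:23, D:11 → nearest is D
(4, 0) — d to each: A:9, B:15, C:10, D:4 → nearest is D
(2, 2) — d to each: A:9, B:15, C:14, D:4 → nearest is D
(3, -1) — d to each: A:7, B:13, C:10, D:2 → nearest is D
5 of the 5 points have D as nearest.

5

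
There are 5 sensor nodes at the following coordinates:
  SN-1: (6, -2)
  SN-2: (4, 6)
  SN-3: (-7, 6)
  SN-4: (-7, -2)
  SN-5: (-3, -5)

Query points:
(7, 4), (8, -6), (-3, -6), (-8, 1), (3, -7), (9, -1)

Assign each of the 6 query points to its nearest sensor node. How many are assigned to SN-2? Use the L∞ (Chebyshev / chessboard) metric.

(7, 4) — d to each: SN-1:6, SN-2:3, SN-3:14, SN-4:14, SN-5:10 → nearest is SN-2
(8, -6) — d to each: SN-1:4, SN-2:12, SN-3:15, SN-4:15, SN-5:11 → nearest is SN-1
(-3, -6) — d to each: SN-1:9, SN-2:12, SN-3:12, SN-4:4, SN-5:1 → nearest is SN-5
(-8, 1) — d to each: SN-1:14, SN-2:12, SN-3:5, SN-4:3, SN-5:6 → nearest is SN-4
(3, -7) — d to each: SN-1:5, SN-2:13, SN-3:13, SN-4:10, SN-5:6 → nearest is SN-1
(9, -1) — d to each: SN-1:3, SN-2:7, SN-3:16, SN-4:16, SN-5:12 → nearest is SN-1
1 of the 6 points has SN-2 as nearest.

1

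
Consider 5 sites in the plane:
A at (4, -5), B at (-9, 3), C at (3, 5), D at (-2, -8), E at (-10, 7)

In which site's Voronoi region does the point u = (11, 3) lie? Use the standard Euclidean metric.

Since √ is increasing, it suffices to compare squared distances:
|uA|² = (11−4)² + (3−(-5))² = 49 + 64 = 113
|uB|² = (11−(-9))² + (3−3)² = 400 + 0 = 400
|uC|² = (11−3)² + (3−5)² = 64 + 4 = 68
|uD|² = (11−(-2))² + (3−(-8))² = 169 + 121 = 290
|uE|² = (11−(-10))² + (3−7)² = 441 + 16 = 457
Minimum is at C.

C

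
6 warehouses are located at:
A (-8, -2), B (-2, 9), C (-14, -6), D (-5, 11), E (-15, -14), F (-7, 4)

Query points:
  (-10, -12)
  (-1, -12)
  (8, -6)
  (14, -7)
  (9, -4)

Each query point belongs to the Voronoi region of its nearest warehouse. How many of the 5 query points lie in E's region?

(-10, -12) — d² to each: A:104, B:505, C:52, D:554, E:29, F:265 → nearest is E
(-1, -12) — d² to each: A:149, B:442, C:205, D:545, E:200, F:292 → nearest is A
(8, -6) — d² to each: A:272, B:325, C:484, D:458, E:593, F:325 → nearest is A
(14, -7) — d² to each: A:509, B:512, C:785, D:685, E:890, F:562 → nearest is A
(9, -4) — d² to each: A:293, B:290, C:533, D:421, E:676, F:320 → nearest is B
1 of the 5 points has E as nearest.

1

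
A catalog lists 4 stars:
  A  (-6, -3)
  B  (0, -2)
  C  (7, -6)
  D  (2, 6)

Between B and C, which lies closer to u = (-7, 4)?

B

Compare squared distances:
|uB|² = (-7−0)² + (4−(-2))² = 49 + 36 = 85
|uC|² = (-7−7)² + (4−(-6))² = 196 + 100 = 296
85 < 296, so B is closer.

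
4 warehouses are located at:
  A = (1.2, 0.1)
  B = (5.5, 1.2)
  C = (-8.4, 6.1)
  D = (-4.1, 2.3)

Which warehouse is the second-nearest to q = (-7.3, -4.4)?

Since √ is increasing, it suffices to compare squared distances:
|qA|² = 72.25 + 20.25 = 92.5
|qB|² = 163.84 + 31.36 = 195.2
|qC|² = 1.21 + 110.25 = 111.46
|qD|² = 10.24 + 44.89 = 55.13
Sorted ascending: D, A, C, … — the second-nearest is A.

A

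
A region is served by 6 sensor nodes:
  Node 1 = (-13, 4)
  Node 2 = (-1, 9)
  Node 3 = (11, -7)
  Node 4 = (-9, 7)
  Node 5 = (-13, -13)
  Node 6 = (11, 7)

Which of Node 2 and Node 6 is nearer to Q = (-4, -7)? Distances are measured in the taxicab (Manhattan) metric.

Node 2

d(Q, Node 2) = |-4−(-1)| + |-7−9| = 3 + 16 = 19
d(Q, Node 6) = |-4−11| + |-7−7| = 15 + 14 = 29
19 < 29, so Node 2 is closer.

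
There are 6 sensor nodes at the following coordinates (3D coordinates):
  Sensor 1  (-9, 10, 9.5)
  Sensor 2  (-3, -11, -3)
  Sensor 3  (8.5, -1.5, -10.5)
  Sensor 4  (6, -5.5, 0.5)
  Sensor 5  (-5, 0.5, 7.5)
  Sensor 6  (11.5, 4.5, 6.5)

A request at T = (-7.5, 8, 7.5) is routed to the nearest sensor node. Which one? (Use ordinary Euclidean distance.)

Compare squared distances (the ordering matches that of the actual distances):
d²(T, Sensor 1) = (-7.5−(-9))² + (8−10)² + (7.5−9.5)² = 2.25 + 4 + 4 = 10.25
d²(T, Sensor 2) = (-7.5−(-3))² + (8−(-11))² + (7.5−(-3))² = 20.25 + 361 + 110.25 = 491.5
d²(T, Sensor 3) = (-7.5−8.5)² + (8−(-1.5))² + (7.5−(-10.5))² = 256 + 90.25 + 324 = 670.25
d²(T, Sensor 4) = (-7.5−6)² + (8−(-5.5))² + (7.5−0.5)² = 182.25 + 182.25 + 49 = 413.5
d²(T, Sensor 5) = (-7.5−(-5))² + (8−0.5)² + (7.5−7.5)² = 6.25 + 56.25 + 0 = 62.5
d²(T, Sensor 6) = (-7.5−11.5)² + (8−4.5)² + (7.5−6.5)² = 361 + 12.25 + 1 = 374.25
Minimum is at Sensor 1.

Sensor 1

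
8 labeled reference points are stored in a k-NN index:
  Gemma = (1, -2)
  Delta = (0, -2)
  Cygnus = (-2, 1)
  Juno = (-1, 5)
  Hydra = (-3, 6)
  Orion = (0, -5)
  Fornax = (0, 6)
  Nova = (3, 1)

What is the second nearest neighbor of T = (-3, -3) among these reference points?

Squared Euclidean distances:
d²(T, Gemma) = (-3−1)² + (-3−(-2))² = 16 + 1 = 17
d²(T, Delta) = (-3−0)² + (-3−(-2))² = 9 + 1 = 10
d²(T, Cygnus) = (-3−(-2))² + (-3−1)² = 1 + 16 = 17
d²(T, Juno) = (-3−(-1))² + (-3−5)² = 4 + 64 = 68
d²(T, Hydra) = (-3−(-3))² + (-3−6)² = 0 + 81 = 81
d²(T, Orion) = (-3−0)² + (-3−(-5))² = 9 + 4 = 13
d²(T, Fornax) = (-3−0)² + (-3−6)² = 9 + 81 = 90
d²(T, Nova) = (-3−3)² + (-3−1)² = 36 + 16 = 52
Sorted ascending: Delta, Orion, Gemma, … — the second-nearest is Orion.

Orion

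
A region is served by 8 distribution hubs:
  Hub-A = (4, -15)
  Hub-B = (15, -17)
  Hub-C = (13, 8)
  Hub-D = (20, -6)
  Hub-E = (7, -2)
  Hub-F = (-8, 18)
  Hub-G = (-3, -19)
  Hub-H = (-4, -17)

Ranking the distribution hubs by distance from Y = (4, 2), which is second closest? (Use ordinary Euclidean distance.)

Hub-C

Since √ is increasing, it suffices to compare squared distances:
d²(Y, Hub-A) = 0 + 289 = 289
d²(Y, Hub-B) = 121 + 361 = 482
d²(Y, Hub-C) = 81 + 36 = 117
d²(Y, Hub-D) = 256 + 64 = 320
d²(Y, Hub-E) = 9 + 16 = 25
d²(Y, Hub-F) = 144 + 256 = 400
d²(Y, Hub-G) = 49 + 441 = 490
d²(Y, Hub-H) = 64 + 361 = 425
Sorted ascending: Hub-E, Hub-C, Hub-A, … — the second-nearest is Hub-C.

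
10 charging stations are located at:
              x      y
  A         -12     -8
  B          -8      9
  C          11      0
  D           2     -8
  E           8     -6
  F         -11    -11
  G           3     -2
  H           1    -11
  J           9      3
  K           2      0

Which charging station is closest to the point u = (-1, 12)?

B

Squared Euclidean distances:
|uA|² = (-1−(-12))² + (12−(-8))² = 121 + 400 = 521
|uB|² = (-1−(-8))² + (12−9)² = 49 + 9 = 58
|uC|² = (-1−11)² + (12−0)² = 144 + 144 = 288
|uD|² = (-1−2)² + (12−(-8))² = 9 + 400 = 409
|uE|² = (-1−8)² + (12−(-6))² = 81 + 324 = 405
|uF|² = (-1−(-11))² + (12−(-11))² = 100 + 529 = 629
|uG|² = (-1−3)² + (12−(-2))² = 16 + 196 = 212
|uH|² = (-1−1)² + (12−(-11))² = 4 + 529 = 533
|uJ|² = (-1−9)² + (12−3)² = 100 + 81 = 181
|uK|² = (-1−2)² + (12−0)² = 9 + 144 = 153
B is nearest.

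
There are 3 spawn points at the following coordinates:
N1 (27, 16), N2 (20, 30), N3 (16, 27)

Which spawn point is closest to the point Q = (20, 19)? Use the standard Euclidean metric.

N1

Since √ is increasing, it suffices to compare squared distances:
|QN1|² = (20−27)² + (19−16)² = 49 + 9 = 58
|QN2|² = (20−20)² + (19−30)² = 0 + 121 = 121
|QN3|² = (20−16)² + (19−27)² = 16 + 64 = 80
The smallest is to N1, so Q lies in the Voronoi region of N1.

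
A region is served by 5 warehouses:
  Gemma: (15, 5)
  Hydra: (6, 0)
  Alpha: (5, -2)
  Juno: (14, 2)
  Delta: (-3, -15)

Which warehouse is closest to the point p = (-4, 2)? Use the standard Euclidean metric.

Squared Euclidean distances:
d²(p, Gemma) = (-4−15)² + (2−5)² = 361 + 9 = 370
d²(p, Hydra) = (-4−6)² + (2−0)² = 100 + 4 = 104
d²(p, Alpha) = (-4−5)² + (2−(-2))² = 81 + 16 = 97
d²(p, Juno) = (-4−14)² + (2−2)² = 324 + 0 = 324
d²(p, Delta) = (-4−(-3))² + (2−(-15))² = 1 + 289 = 290
The smallest is to Alpha, so p lies in the Voronoi region of Alpha.

Alpha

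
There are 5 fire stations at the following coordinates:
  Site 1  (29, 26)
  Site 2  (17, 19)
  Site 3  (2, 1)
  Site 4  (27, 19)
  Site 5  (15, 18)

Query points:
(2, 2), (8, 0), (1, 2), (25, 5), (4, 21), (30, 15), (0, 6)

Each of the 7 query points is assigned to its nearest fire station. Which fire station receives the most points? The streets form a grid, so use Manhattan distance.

(2, 2) — d to each: Site 1:51, Site 2:32, Site 3:1, Site 4:42, Site 5:29 → nearest is Site 3
(8, 0) — d to each: Site 1:47, Site 2:28, Site 3:7, Site 4:38, Site 5:25 → nearest is Site 3
(1, 2) — d to each: Site 1:52, Site 2:33, Site 3:2, Site 4:43, Site 5:30 → nearest is Site 3
(25, 5) — d to each: Site 1:25, Site 2:22, Site 3:27, Site 4:16, Site 5:23 → nearest is Site 4
(4, 21) — d to each: Site 1:30, Site 2:15, Site 3:22, Site 4:25, Site 5:14 → nearest is Site 5
(30, 15) — d to each: Site 1:12, Site 2:17, Site 3:42, Site 4:7, Site 5:18 → nearest is Site 4
(0, 6) — d to each: Site 1:49, Site 2:30, Site 3:7, Site 4:40, Site 5:27 → nearest is Site 3
Tally — Site 3:4, Site 4:2, Site 5:1. Site 3 captures the most (4).

Site 3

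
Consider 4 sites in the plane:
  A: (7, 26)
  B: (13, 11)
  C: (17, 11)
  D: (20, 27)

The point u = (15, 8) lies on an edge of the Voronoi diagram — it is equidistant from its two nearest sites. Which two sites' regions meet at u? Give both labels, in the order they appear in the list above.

Squared distances from u to each site:
|uA|² = 64 + 324 = 388
|uB|² = 4 + 9 = 13
|uC|² = 4 + 9 = 13
|uD|² = 25 + 361 = 386
u is equidistant from B and C (both at squared distance 13), and every other site is strictly farther — so u lies on the B–C Voronoi edge.

B and C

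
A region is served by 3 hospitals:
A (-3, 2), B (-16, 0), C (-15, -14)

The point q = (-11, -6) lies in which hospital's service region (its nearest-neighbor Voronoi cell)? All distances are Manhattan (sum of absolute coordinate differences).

B

d(q,A) = |-11−(-3)| + |-6−2| = 8 + 8 = 16
d(q,B) = |-11−(-16)| + |-6−0| = 5 + 6 = 11
d(q,C) = |-11−(-15)| + |-6−(-14)| = 4 + 8 = 12
B is nearest.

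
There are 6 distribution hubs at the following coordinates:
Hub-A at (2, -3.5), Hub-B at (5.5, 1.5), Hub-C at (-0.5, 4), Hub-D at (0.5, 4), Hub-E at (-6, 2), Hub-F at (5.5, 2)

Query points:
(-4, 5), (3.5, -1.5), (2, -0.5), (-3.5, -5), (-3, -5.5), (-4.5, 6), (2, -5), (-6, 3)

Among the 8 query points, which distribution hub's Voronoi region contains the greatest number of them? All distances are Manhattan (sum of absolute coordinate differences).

(-4, 5) — d to each: Hub-A:14.5, Hub-B:13, Hub-C:4.5, Hub-D:5.5, Hub-E:5, Hub-F:12.5 → nearest is Hub-C
(3.5, -1.5) — d to each: Hub-A:3.5, Hub-B:5, Hub-C:9.5, Hub-D:8.5, Hub-E:13, Hub-F:5.5 → nearest is Hub-A
(2, -0.5) — d to each: Hub-A:3, Hub-B:5.5, Hub-C:7, Hub-D:6, Hub-E:10.5, Hub-F:6 → nearest is Hub-A
(-3.5, -5) — d to each: Hub-A:7, Hub-B:15.5, Hub-C:12, Hub-D:13, Hub-E:9.5, Hub-F:16 → nearest is Hub-A
(-3, -5.5) — d to each: Hub-A:7, Hub-B:15.5, Hub-C:12, Hub-D:13, Hub-E:10.5, Hub-F:16 → nearest is Hub-A
(-4.5, 6) — d to each: Hub-A:16, Hub-B:14.5, Hub-C:6, Hub-D:7, Hub-E:5.5, Hub-F:14 → nearest is Hub-E
(2, -5) — d to each: Hub-A:1.5, Hub-B:10, Hub-C:11.5, Hub-D:10.5, Hub-E:15, Hub-F:10.5 → nearest is Hub-A
(-6, 3) — d to each: Hub-A:14.5, Hub-B:13, Hub-C:6.5, Hub-D:7.5, Hub-E:1, Hub-F:12.5 → nearest is Hub-E
Tally — Hub-A:5, Hub-C:1, Hub-E:2. Hub-A captures the most (5).

Hub-A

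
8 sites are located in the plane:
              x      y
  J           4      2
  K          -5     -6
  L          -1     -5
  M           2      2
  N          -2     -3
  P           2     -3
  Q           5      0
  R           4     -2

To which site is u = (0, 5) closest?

M

Since √ is increasing, it suffices to compare squared distances:
|uJ|² = 16 + 9 = 25
|uK|² = 25 + 121 = 146
|uL|² = 1 + 100 = 101
|uM|² = 4 + 9 = 13
|uN|² = 4 + 64 = 68
|uP|² = 4 + 64 = 68
|uQ|² = 25 + 25 = 50
|uR|² = 16 + 49 = 65
M is nearest.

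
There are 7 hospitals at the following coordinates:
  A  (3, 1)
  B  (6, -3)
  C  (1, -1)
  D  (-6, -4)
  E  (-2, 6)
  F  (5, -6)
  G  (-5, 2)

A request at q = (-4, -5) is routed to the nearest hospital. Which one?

D

Compare squared distances (the ordering matches that of the actual distances):
|qA|² = (-4−3)² + (-5−1)² = 49 + 36 = 85
|qB|² = (-4−6)² + (-5−(-3))² = 100 + 4 = 104
|qC|² = (-4−1)² + (-5−(-1))² = 25 + 16 = 41
|qD|² = (-4−(-6))² + (-5−(-4))² = 4 + 1 = 5
|qE|² = (-4−(-2))² + (-5−6)² = 4 + 121 = 125
|qF|² = (-4−5)² + (-5−(-6))² = 81 + 1 = 82
|qG|² = (-4−(-5))² + (-5−2)² = 1 + 49 = 50
The smallest is to D, so q lies in the Voronoi region of D.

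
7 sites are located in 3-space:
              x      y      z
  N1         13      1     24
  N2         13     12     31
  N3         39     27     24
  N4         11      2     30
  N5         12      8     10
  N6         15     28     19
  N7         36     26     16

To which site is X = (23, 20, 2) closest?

N5

Since √ is increasing, it suffices to compare squared distances:
|XN1|² = 100 + 361 + 484 = 945
|XN2|² = 100 + 64 + 841 = 1005
|XN3|² = 256 + 49 + 484 = 789
|XN4|² = 144 + 324 + 784 = 1252
|XN5|² = 121 + 144 + 64 = 329
|XN6|² = 64 + 64 + 289 = 417
|XN7|² = 169 + 36 + 196 = 401
Minimum is at N5.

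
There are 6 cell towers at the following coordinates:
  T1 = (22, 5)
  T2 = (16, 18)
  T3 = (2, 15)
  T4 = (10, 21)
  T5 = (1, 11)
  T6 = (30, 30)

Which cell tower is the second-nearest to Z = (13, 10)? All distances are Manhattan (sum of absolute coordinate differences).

d(Z,T1) = |13−22| + |10−5| = 9 + 5 = 14
d(Z,T2) = |13−16| + |10−18| = 3 + 8 = 11
d(Z,T3) = |13−2| + |10−15| = 11 + 5 = 16
d(Z,T4) = |13−10| + |10−21| = 3 + 11 = 14
d(Z,T5) = |13−1| + |10−11| = 12 + 1 = 13
d(Z,T6) = |13−30| + |10−30| = 17 + 20 = 37
Sorted ascending: T2, T5, T1, … — the second-nearest is T5.

T5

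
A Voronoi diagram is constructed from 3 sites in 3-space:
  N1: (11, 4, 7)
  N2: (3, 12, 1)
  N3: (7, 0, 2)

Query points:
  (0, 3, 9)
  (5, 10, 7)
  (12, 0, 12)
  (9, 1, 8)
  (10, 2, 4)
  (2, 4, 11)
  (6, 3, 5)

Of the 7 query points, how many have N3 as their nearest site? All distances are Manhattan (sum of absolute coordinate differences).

1

(0, 3, 9) — d to each: N1:14, N2:20, N3:17 → nearest is N1
(5, 10, 7) — d to each: N1:12, N2:10, N3:17 → nearest is N2
(12, 0, 12) — d to each: N1:10, N2:32, N3:15 → nearest is N1
(9, 1, 8) — d to each: N1:6, N2:24, N3:9 → nearest is N1
(10, 2, 4) — d to each: N1:6, N2:20, N3:7 → nearest is N1
(2, 4, 11) — d to each: N1:13, N2:19, N3:18 → nearest is N1
(6, 3, 5) — d to each: N1:8, N2:16, N3:7 → nearest is N3
1 of the 7 points has N3 as nearest.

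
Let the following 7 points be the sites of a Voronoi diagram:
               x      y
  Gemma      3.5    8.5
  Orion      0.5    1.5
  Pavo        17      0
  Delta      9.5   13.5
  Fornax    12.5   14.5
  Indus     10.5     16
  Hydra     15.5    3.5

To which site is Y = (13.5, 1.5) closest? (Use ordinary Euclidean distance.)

Since √ is increasing, it suffices to compare squared distances:
d²(Y, Gemma) = (13.5−3.5)² + (1.5−8.5)² = 100 + 49 = 149
d²(Y, Orion) = (13.5−0.5)² + (1.5−1.5)² = 169 + 0 = 169
d²(Y, Pavo) = (13.5−17)² + (1.5−0)² = 12.25 + 2.25 = 14.5
d²(Y, Delta) = (13.5−9.5)² + (1.5−13.5)² = 16 + 144 = 160
d²(Y, Fornax) = (13.5−12.5)² + (1.5−14.5)² = 1 + 169 = 170
d²(Y, Indus) = (13.5−10.5)² + (1.5−16)² = 9 + 210.25 = 219.25
d²(Y, Hydra) = (13.5−15.5)² + (1.5−3.5)² = 4 + 4 = 8
Minimum is at Hydra.

Hydra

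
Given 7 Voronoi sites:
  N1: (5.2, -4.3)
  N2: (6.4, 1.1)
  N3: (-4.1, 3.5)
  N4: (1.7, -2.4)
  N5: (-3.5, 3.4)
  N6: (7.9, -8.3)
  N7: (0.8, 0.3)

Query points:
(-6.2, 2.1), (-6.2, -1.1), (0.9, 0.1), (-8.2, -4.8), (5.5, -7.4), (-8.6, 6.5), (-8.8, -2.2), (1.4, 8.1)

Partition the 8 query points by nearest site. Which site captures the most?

(-6.2, 2.1) — d² to each: N1:170.92, N2:159.76, N3:6.37, N4:82.66, N5:8.98, N6:306.97, N7:52.24 → nearest is N3
(-6.2, -1.1) — d² to each: N1:140.2, N2:163.6, N3:25.57, N4:64.1, N5:27.54, N6:250.65, N7:50.96 → nearest is N3
(0.9, 0.1) — d² to each: N1:37.85, N2:31.25, N3:36.56, N4:6.89, N5:30.25, N6:119.56, N7:0.05 → nearest is N7
(-8.2, -4.8) — d² to each: N1:179.81, N2:247.97, N3:85.7, N4:103.77, N5:89.33, N6:271.46, N7:107.01 → nearest is N3
(5.5, -7.4) — d² to each: N1:9.7, N2:73.06, N3:210.97, N4:39.44, N5:197.64, N6:6.57, N7:81.38 → nearest is N6
(-8.6, 6.5) — d² to each: N1:307.08, N2:254.16, N3:29.25, N4:185.3, N5:35.62, N6:491.29, N7:126.8 → nearest is N3
(-8.8, -2.2) — d² to each: N1:200.41, N2:241.93, N3:54.58, N4:110.29, N5:59.45, N6:316.1, N7:98.41 → nearest is N3
(1.4, 8.1) — d² to each: N1:168.2, N2:74, N3:51.41, N4:110.34, N5:46.1, N6:311.21, N7:61.2 → nearest is N5
Tally — N3:5, N5:1, N6:1, N7:1. N3 captures the most (5).

N3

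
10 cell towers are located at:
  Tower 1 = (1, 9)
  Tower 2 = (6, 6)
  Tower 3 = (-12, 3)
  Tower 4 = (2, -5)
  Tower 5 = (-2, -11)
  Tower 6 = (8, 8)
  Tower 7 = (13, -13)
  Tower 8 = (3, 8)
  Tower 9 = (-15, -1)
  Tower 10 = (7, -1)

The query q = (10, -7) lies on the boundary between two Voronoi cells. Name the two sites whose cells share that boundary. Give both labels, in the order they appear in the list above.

Squared distances from q to each site:
d²(q, Tower 1) = (10−1)² + (-7−9)² = 81 + 256 = 337
d²(q, Tower 2) = (10−6)² + (-7−6)² = 16 + 169 = 185
d²(q, Tower 3) = (10−(-12))² + (-7−3)² = 484 + 100 = 584
d²(q, Tower 4) = (10−2)² + (-7−(-5))² = 64 + 4 = 68
d²(q, Tower 5) = (10−(-2))² + (-7−(-11))² = 144 + 16 = 160
d²(q, Tower 6) = (10−8)² + (-7−8)² = 4 + 225 = 229
d²(q, Tower 7) = (10−13)² + (-7−(-13))² = 9 + 36 = 45
d²(q, Tower 8) = (10−3)² + (-7−8)² = 49 + 225 = 274
d²(q, Tower 9) = (10−(-15))² + (-7−(-1))² = 625 + 36 = 661
d²(q, Tower 10) = (10−7)² + (-7−(-1))² = 9 + 36 = 45
q is equidistant from Tower 7 and Tower 10 (both at squared distance 45), and every other site is strictly farther — so q lies on the Tower 7–Tower 10 Voronoi edge.

Tower 7 and Tower 10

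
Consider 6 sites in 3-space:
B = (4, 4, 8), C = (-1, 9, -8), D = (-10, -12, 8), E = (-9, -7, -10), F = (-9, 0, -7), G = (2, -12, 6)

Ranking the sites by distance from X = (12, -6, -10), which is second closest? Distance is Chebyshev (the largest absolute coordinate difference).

G

d(X,B) = max(8, 10, 18) = 18
d(X,C) = max(13, 15, 2) = 15
d(X,D) = max(22, 6, 18) = 22
d(X,E) = max(21, 1, 0) = 21
d(X,F) = max(21, 6, 3) = 21
d(X,G) = max(10, 6, 16) = 16
Sorted ascending: C, G, B, … — the second-nearest is G.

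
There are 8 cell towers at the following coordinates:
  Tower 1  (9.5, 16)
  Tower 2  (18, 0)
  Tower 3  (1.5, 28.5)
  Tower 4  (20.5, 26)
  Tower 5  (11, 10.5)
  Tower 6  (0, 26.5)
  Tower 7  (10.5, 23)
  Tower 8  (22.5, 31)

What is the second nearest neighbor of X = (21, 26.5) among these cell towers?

Compare squared distances (the ordering matches that of the actual distances):
d²(X, Tower 1) = (21−9.5)² + (26.5−16)² = 132.25 + 110.25 = 242.5
d²(X, Tower 2) = (21−18)² + (26.5−0)² = 9 + 702.25 = 711.25
d²(X, Tower 3) = (21−1.5)² + (26.5−28.5)² = 380.25 + 4 = 384.25
d²(X, Tower 4) = (21−20.5)² + (26.5−26)² = 0.25 + 0.25 = 0.5
d²(X, Tower 5) = (21−11)² + (26.5−10.5)² = 100 + 256 = 356
d²(X, Tower 6) = (21−0)² + (26.5−26.5)² = 441 + 0 = 441
d²(X, Tower 7) = (21−10.5)² + (26.5−23)² = 110.25 + 12.25 = 122.5
d²(X, Tower 8) = (21−22.5)² + (26.5−31)² = 2.25 + 20.25 = 22.5
Sorted ascending: Tower 4, Tower 8, Tower 7, … — the second-nearest is Tower 8.

Tower 8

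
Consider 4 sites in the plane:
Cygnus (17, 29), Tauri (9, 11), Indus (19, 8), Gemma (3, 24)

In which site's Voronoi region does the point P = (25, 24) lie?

Since √ is increasing, it suffices to compare squared distances:
d²(P, Cygnus) = (25−17)² + (24−29)² = 64 + 25 = 89
d²(P, Tauri) = (25−9)² + (24−11)² = 256 + 169 = 425
d²(P, Indus) = (25−19)² + (24−8)² = 36 + 256 = 292
d²(P, Gemma) = (25−3)² + (24−24)² = 484 + 0 = 484
Cygnus is nearest.

Cygnus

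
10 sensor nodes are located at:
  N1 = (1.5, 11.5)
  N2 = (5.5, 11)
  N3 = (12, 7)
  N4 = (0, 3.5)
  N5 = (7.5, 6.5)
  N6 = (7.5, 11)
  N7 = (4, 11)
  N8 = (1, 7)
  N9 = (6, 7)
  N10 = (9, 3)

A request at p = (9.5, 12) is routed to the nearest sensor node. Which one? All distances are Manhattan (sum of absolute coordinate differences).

N6

d(p,N1) = |9.5−1.5| + |12−11.5| = 8 + 0.5 = 8.5
d(p,N2) = |9.5−5.5| + |12−11| = 4 + 1 = 5
d(p,N3) = |9.5−12| + |12−7| = 2.5 + 5 = 7.5
d(p,N4) = |9.5−0| + |12−3.5| = 9.5 + 8.5 = 18
d(p,N5) = |9.5−7.5| + |12−6.5| = 2 + 5.5 = 7.5
d(p,N6) = |9.5−7.5| + |12−11| = 2 + 1 = 3
d(p,N7) = |9.5−4| + |12−11| = 5.5 + 1 = 6.5
d(p,N8) = |9.5−1| + |12−7| = 8.5 + 5 = 13.5
d(p,N9) = |9.5−6| + |12−7| = 3.5 + 5 = 8.5
d(p, N10) = |9.5−9| + |12−3| = 0.5 + 9 = 9.5
The smallest is to N6, so p lies in the Voronoi region of N6.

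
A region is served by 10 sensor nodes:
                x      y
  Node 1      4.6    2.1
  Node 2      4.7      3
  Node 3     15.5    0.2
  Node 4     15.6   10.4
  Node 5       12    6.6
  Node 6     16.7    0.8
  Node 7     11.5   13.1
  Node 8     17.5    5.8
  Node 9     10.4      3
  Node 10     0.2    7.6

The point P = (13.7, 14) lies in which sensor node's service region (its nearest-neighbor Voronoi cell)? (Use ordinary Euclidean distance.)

Squared Euclidean distances:
d²(P, Node 1) = 82.81 + 141.61 = 224.42
d²(P, Node 2) = 81 + 121 = 202
d²(P, Node 3) = 3.24 + 190.44 = 193.68
d²(P, Node 4) = 3.61 + 12.96 = 16.57
d²(P, Node 5) = 2.89 + 54.76 = 57.65
d²(P, Node 6) = 9 + 174.24 = 183.24
d²(P, Node 7) = 4.84 + 0.81 = 5.65
d²(P, Node 8) = 14.44 + 67.24 = 81.68
d²(P, Node 9) = 10.89 + 121 = 131.89
d²(P, Node 10) = 182.25 + 40.96 = 223.21
Minimum is at Node 7.

Node 7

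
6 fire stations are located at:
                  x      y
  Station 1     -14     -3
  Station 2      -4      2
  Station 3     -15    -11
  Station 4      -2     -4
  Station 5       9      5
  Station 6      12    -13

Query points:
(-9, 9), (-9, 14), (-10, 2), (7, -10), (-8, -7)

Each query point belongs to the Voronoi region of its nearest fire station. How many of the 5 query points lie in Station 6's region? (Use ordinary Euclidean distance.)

(-9, 9) — d² to each: Station 1:169, Station 2:74, Station 3:436, Station 4:218, Station 5:340, Station 6:925 → nearest is Station 2
(-9, 14) — d² to each: Station 1:314, Station 2:169, Station 3:661, Station 4:373, Station 5:405, Station 6:1170 → nearest is Station 2
(-10, 2) — d² to each: Station 1:41, Station 2:36, Station 3:194, Station 4:100, Station 5:370, Station 6:709 → nearest is Station 2
(7, -10) — d² to each: Station 1:490, Station 2:265, Station 3:485, Station 4:117, Station 5:229, Station 6:34 → nearest is Station 6
(-8, -7) — d² to each: Station 1:52, Station 2:97, Station 3:65, Station 4:45, Station 5:433, Station 6:436 → nearest is Station 4
1 of the 5 points has Station 6 as nearest.

1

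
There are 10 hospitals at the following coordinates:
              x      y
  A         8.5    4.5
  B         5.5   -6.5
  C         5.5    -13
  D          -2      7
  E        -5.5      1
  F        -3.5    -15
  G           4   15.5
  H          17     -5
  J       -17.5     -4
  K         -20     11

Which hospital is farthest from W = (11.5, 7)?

K

Squared Euclidean distances:
|WA|² = (11.5−8.5)² + (7−4.5)² = 9 + 6.25 = 15.25
|WB|² = (11.5−5.5)² + (7−(-6.5))² = 36 + 182.25 = 218.25
|WC|² = (11.5−5.5)² + (7−(-13))² = 36 + 400 = 436
|WD|² = (11.5−(-2))² + (7−7)² = 182.25 + 0 = 182.25
|WE|² = (11.5−(-5.5))² + (7−1)² = 289 + 36 = 325
|WF|² = (11.5−(-3.5))² + (7−(-15))² = 225 + 484 = 709
|WG|² = (11.5−4)² + (7−15.5)² = 56.25 + 72.25 = 128.5
|WH|² = (11.5−17)² + (7−(-5))² = 30.25 + 144 = 174.25
|WJ|² = (11.5−(-17.5))² + (7−(-4))² = 841 + 121 = 962
|WK|² = (11.5−(-20))² + (7−11)² = 992.25 + 16 = 1008.25
The largest is to K.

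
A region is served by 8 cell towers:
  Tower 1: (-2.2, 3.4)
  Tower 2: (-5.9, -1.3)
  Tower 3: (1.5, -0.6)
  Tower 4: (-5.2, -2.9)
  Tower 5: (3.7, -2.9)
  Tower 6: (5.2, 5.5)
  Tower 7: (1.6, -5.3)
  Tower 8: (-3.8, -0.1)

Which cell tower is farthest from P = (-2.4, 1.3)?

Squared Euclidean distances:
d²(P, Tower 1) = (-2.4−(-2.2))² + (1.3−3.4)² = 0.04 + 4.41 = 4.45
d²(P, Tower 2) = (-2.4−(-5.9))² + (1.3−(-1.3))² = 12.25 + 6.76 = 19.01
d²(P, Tower 3) = (-2.4−1.5)² + (1.3−(-0.6))² = 15.21 + 3.61 = 18.82
d²(P, Tower 4) = (-2.4−(-5.2))² + (1.3−(-2.9))² = 7.84 + 17.64 = 25.48
d²(P, Tower 5) = (-2.4−3.7)² + (1.3−(-2.9))² = 37.21 + 17.64 = 54.85
d²(P, Tower 6) = (-2.4−5.2)² + (1.3−5.5)² = 57.76 + 17.64 = 75.4
d²(P, Tower 7) = (-2.4−1.6)² + (1.3−(-5.3))² = 16 + 43.56 = 59.56
d²(P, Tower 8) = (-2.4−(-3.8))² + (1.3−(-0.1))² = 1.96 + 1.96 = 3.92
The largest is to Tower 6.

Tower 6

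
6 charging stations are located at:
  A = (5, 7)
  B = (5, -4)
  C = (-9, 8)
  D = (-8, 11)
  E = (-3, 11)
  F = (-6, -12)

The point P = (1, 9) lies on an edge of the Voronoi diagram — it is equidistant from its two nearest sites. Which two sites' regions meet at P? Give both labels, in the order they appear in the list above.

A and E

Squared distances from P to each site:
|PA|² = (1−5)² + (9−7)² = 16 + 4 = 20
|PB|² = (1−5)² + (9−(-4))² = 16 + 169 = 185
|PC|² = (1−(-9))² + (9−8)² = 100 + 1 = 101
|PD|² = (1−(-8))² + (9−11)² = 81 + 4 = 85
|PE|² = (1−(-3))² + (9−11)² = 16 + 4 = 20
|PF|² = (1−(-6))² + (9−(-12))² = 49 + 441 = 490
P is equidistant from A and E (both at squared distance 20), and every other site is strictly farther — so P lies on the A–E Voronoi edge.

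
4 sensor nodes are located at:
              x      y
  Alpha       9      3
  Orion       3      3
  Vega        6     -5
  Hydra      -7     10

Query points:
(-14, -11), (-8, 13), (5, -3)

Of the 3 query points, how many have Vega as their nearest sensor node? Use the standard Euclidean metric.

(-14, -11) — d² to each: Alpha:725, Orion:485, Vega:436, Hydra:490 → nearest is Vega
(-8, 13) — d² to each: Alpha:389, Orion:221, Vega:520, Hydra:10 → nearest is Hydra
(5, -3) — d² to each: Alpha:52, Orion:40, Vega:5, Hydra:313 → nearest is Vega
2 of the 3 points have Vega as nearest.

2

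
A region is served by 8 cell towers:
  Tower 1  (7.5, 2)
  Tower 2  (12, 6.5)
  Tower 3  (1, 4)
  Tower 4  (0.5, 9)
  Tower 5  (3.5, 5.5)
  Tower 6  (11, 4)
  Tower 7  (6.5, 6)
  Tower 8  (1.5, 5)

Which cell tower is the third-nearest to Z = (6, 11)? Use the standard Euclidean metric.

Compare squared distances (the ordering matches that of the actual distances):
d²(Z, Tower 1) = (6−7.5)² + (11−2)² = 2.25 + 81 = 83.25
d²(Z, Tower 2) = (6−12)² + (11−6.5)² = 36 + 20.25 = 56.25
d²(Z, Tower 3) = (6−1)² + (11−4)² = 25 + 49 = 74
d²(Z, Tower 4) = (6−0.5)² + (11−9)² = 30.25 + 4 = 34.25
d²(Z, Tower 5) = (6−3.5)² + (11−5.5)² = 6.25 + 30.25 = 36.5
d²(Z, Tower 6) = (6−11)² + (11−4)² = 25 + 49 = 74
d²(Z, Tower 7) = (6−6.5)² + (11−6)² = 0.25 + 25 = 25.25
d²(Z, Tower 8) = (6−1.5)² + (11−5)² = 20.25 + 36 = 56.25
Sorted ascending: Tower 7, Tower 4, Tower 5, Tower 2, … — the third-nearest is Tower 5.

Tower 5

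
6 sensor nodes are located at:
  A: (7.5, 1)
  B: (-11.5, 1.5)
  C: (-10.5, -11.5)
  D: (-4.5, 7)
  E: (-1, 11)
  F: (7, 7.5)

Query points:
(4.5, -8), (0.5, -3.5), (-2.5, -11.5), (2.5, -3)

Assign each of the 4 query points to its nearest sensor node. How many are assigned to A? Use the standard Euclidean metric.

3

(4.5, -8) — d² to each: A:90, B:346.25, C:237.25, D:306, E:391.25, F:246.5 → nearest is A
(0.5, -3.5) — d² to each: A:69.25, B:169, C:185, D:135.25, E:212.5, F:163.25 → nearest is A
(-2.5, -11.5) — d² to each: A:256.25, B:250, C:64, D:346.25, E:508.5, F:451.25 → nearest is C
(2.5, -3) — d² to each: A:41, B:216.25, C:241.25, D:149, E:208.25, F:130.5 → nearest is A
3 of the 4 points have A as nearest.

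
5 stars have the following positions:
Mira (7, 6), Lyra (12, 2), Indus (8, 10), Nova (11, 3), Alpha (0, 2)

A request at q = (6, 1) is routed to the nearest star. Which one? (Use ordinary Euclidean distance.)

Since √ is increasing, it suffices to compare squared distances:
d²(q, Mira) = 1 + 25 = 26
d²(q, Lyra) = 36 + 1 = 37
d²(q, Indus) = 4 + 81 = 85
d²(q, Nova) = 25 + 4 = 29
d²(q, Alpha) = 36 + 1 = 37
Minimum is at Mira.

Mira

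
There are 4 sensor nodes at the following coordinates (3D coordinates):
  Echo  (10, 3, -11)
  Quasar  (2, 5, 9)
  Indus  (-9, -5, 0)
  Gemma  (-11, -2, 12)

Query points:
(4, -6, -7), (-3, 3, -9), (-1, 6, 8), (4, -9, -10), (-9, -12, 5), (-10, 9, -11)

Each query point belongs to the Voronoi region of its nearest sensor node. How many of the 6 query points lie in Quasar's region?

1

(4, -6, -7) — d² to each: Echo:133, Quasar:381, Indus:219, Gemma:602 → nearest is Echo
(-3, 3, -9) — d² to each: Echo:173, Quasar:353, Indus:181, Gemma:530 → nearest is Echo
(-1, 6, 8) — d² to each: Echo:491, Quasar:11, Indus:249, Gemma:180 → nearest is Quasar
(4, -9, -10) — d² to each: Echo:181, Quasar:561, Indus:285, Gemma:758 → nearest is Echo
(-9, -12, 5) — d² to each: Echo:842, Quasar:426, Indus:74, Gemma:153 → nearest is Indus
(-10, 9, -11) — d² to each: Echo:436, Quasar:560, Indus:318, Gemma:651 → nearest is Indus
1 of the 6 points has Quasar as nearest.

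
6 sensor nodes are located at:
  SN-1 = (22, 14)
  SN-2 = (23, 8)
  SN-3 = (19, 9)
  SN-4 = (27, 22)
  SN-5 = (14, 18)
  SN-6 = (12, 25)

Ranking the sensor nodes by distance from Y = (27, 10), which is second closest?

SN-1

Since √ is increasing, it suffices to compare squared distances:
d²(Y, SN-1) = (27−22)² + (10−14)² = 25 + 16 = 41
d²(Y, SN-2) = (27−23)² + (10−8)² = 16 + 4 = 20
d²(Y, SN-3) = (27−19)² + (10−9)² = 64 + 1 = 65
d²(Y, SN-4) = (27−27)² + (10−22)² = 0 + 144 = 144
d²(Y, SN-5) = (27−14)² + (10−18)² = 169 + 64 = 233
d²(Y, SN-6) = (27−12)² + (10−25)² = 225 + 225 = 450
Sorted ascending: SN-2, SN-1, SN-3, … — the second-nearest is SN-1.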